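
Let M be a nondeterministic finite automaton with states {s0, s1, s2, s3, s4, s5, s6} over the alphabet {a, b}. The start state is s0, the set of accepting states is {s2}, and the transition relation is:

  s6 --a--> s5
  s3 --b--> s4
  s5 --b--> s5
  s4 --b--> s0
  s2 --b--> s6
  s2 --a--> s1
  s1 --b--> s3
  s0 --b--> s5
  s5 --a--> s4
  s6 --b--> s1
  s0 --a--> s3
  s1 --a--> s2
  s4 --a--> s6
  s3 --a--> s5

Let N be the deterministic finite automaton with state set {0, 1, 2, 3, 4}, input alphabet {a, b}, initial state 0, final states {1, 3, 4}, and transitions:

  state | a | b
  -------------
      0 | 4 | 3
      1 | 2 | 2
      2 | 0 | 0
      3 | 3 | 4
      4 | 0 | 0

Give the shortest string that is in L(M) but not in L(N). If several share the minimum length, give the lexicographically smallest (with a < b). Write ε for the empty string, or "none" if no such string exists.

baaba

The string baaba is accepted by M but not by N.
No shorter string lies in the difference, and baaba is the lexicographically first length-5 string in L(M) \ L(N).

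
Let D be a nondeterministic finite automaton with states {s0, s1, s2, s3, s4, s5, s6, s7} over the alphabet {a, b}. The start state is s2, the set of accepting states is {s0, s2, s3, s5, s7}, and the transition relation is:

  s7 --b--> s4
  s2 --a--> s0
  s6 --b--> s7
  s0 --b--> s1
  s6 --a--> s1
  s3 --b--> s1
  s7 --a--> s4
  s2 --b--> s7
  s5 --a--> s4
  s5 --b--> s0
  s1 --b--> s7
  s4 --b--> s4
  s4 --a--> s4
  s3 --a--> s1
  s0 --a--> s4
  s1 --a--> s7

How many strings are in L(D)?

The useful subgraph on states {s0, s1, s2, s7} is acyclic, so L(D) is finite; the longest accepting path visits 4 useful states, giving maximum string length 3.
Counting accepting paths from s2 by length: 1 of length 0, 2 of length 1, 2 of length 3. Total 5.

5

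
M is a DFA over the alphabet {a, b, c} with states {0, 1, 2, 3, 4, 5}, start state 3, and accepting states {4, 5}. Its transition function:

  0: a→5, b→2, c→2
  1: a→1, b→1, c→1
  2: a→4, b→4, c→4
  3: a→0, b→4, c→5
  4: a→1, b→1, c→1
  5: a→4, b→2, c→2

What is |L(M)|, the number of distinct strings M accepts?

23

The useful subgraph on states {0, 2, 3, 4, 5} is acyclic, so L(M) is finite; the longest accepting path visits 5 useful states, giving maximum string length 4.
Counting accepting paths from 3 by length: 2 of length 1, 2 of length 2, 13 of length 3, 6 of length 4. Total 23.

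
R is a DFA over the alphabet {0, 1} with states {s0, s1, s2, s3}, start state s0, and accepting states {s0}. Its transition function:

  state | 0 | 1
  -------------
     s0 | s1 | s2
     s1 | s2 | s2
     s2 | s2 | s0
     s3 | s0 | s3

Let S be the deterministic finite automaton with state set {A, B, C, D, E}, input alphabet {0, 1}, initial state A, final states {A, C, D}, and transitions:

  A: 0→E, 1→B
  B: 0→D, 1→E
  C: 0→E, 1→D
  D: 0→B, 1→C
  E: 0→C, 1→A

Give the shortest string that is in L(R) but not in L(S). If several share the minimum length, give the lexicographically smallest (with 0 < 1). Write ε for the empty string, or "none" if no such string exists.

11

The string 11 is accepted by R but not by S.
No shorter string lies in the difference, and 11 is the lexicographically first length-2 string in L(R) \ L(S).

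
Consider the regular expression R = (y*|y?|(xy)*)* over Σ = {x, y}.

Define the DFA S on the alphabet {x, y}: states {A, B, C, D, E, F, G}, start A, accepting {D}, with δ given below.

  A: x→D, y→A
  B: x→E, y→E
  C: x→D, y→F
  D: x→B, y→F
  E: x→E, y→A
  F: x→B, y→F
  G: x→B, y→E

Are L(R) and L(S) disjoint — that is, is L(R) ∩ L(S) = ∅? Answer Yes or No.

Converting the expression R to a DFA (subset construction, then merging equivalent states) gives the minimal DFA with states {r0, r1, r2}, start state r0, accepting states {r0} and transitions r0: x→r1, y→r0; r1: x→r2, y→r0; r2: x→r2, y→r2.
Exploring the product automaton R × S from the start pair (r0, A), following both machines on each input symbol, reaches 11 state pairs: (r0, A), (r1, D), (r2, B), (r0, F), (r2, E), (r1, B), (r2, A), (r0, E), (r2, D), (r1, E), (r2, F).
R accepts in {r0} and S accepts in {D}; no reachable pair has both components accepting, so no string drives both machines to acceptance simultaneously and L(R) ∩ L(S) = ∅.
So no string is accepted by both, and the intersection is empty.

Yes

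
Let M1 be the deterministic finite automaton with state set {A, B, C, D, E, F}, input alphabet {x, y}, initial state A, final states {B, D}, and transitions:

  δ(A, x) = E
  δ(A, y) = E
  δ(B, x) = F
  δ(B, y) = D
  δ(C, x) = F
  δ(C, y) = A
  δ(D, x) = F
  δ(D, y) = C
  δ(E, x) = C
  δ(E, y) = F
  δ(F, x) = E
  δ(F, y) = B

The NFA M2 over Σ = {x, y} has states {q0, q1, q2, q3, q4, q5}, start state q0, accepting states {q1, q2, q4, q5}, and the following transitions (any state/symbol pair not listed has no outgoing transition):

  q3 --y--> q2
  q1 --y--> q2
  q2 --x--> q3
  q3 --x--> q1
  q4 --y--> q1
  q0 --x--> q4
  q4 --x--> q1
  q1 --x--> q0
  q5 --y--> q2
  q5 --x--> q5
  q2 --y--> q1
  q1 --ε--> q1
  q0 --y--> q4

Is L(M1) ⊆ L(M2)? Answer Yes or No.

Yes

Exploring the product automaton M1 × M2 from the start pair (A, q0), following both machines on each input symbol, reaches 24 state pairs: (A, q0), (E, q4), (C, q1), (F, q1), (F, q0), (A, q2), (E, q0), (B, q2), (B, q4), (E, q3), (E, q1), (C, q4), (F, q4), (F, q3), (D, q1), (F, q2), (C, q0), (A, q1), (B, q1), (C, q2), (A, q4), (E, q2), (D, q2), (C, q3).
M1 accepts in {B, D} and M2 accepts in {q1, q2, q4, q5}. The reachable pairs whose M1-component is accepting are (B, q2), (B, q4), (D, q1), (B, q1), (D, q2); in each of them the M2-component is accepting too, so the product for L(M1) \ L(M2) (M1-component accepting, M2-component rejecting) has no reachable accepting pair and the difference is empty.
Hence every string in L(M1) is also in L(M2).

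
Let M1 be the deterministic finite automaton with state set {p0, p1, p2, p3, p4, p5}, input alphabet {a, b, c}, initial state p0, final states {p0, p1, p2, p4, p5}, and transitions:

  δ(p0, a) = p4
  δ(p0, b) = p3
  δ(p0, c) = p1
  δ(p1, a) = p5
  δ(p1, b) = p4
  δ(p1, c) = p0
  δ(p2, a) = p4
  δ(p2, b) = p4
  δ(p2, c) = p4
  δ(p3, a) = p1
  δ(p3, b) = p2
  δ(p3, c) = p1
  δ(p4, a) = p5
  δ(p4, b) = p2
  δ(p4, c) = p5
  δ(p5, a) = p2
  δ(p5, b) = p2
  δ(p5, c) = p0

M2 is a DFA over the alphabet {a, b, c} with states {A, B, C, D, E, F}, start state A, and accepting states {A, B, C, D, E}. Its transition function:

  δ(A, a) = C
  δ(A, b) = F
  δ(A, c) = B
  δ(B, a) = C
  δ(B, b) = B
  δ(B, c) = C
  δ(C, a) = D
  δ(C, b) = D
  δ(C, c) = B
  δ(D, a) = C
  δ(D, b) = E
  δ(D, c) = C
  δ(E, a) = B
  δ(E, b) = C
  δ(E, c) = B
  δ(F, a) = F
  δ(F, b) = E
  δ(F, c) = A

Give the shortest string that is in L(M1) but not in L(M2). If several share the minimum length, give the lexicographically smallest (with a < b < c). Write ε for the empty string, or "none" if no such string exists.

The string ba is accepted by M1 but not by M2.
No shorter string lies in the difference, and ba is the lexicographically first length-2 string in L(M1) \ L(M2).

ba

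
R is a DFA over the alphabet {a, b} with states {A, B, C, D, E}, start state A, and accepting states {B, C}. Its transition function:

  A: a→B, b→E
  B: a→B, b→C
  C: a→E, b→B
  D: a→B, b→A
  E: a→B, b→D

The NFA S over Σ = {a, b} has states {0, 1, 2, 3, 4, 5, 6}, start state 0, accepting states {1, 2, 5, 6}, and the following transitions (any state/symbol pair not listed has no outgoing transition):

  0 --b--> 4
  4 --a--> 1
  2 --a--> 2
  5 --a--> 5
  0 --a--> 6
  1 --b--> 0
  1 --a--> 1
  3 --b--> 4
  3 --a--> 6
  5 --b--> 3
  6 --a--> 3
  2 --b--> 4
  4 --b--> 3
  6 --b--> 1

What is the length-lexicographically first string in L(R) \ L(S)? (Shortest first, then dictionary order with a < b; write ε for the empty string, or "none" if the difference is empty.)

The string aa is accepted by R but not by S.
No shorter string lies in the difference, and aa is the lexicographically first length-2 string in L(R) \ L(S).

aa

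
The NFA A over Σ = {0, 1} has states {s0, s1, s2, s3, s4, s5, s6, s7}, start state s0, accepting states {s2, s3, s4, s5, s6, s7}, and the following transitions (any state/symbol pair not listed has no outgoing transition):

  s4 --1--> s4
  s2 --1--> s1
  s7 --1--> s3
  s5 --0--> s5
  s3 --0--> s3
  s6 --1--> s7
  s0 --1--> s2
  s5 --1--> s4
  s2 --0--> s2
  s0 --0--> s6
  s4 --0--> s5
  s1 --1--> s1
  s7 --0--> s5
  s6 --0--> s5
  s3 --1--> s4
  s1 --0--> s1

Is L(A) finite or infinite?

infinite

State s2 is reachable from the start and can reach an accepting state, and it lies on the cycle s2 → s2.
Traversing that cycle any number of times yields accepted strings of unbounded length, so the language is infinite.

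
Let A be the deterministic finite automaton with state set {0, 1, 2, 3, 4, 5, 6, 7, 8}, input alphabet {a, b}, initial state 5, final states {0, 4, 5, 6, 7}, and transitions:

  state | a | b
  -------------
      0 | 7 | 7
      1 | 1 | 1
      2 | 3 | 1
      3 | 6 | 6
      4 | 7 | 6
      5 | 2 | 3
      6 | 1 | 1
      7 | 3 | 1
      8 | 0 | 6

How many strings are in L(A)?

The useful subgraph on states {2, 3, 5, 6} is acyclic, so L(A) is finite; the longest accepting path visits 4 useful states, giving maximum string length 3.
Counting accepting paths from 5 by length: 1 of length 0, 2 of length 2, 2 of length 3. Total 5.

5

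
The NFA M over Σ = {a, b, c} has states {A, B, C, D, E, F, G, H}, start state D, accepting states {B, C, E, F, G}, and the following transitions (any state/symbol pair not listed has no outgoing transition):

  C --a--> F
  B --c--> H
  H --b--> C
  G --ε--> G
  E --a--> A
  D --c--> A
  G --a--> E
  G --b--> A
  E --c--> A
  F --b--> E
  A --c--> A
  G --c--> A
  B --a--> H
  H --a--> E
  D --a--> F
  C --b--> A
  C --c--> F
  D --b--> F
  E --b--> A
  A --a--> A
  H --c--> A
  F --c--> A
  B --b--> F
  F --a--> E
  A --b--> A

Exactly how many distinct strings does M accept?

6

The useful subgraph on states {D, E, F} is acyclic, so L(M) is finite; the longest accepting path visits 3 useful states, giving maximum string length 2.
Counting accepting paths from D by length: 2 of length 1, 4 of length 2. Total 6.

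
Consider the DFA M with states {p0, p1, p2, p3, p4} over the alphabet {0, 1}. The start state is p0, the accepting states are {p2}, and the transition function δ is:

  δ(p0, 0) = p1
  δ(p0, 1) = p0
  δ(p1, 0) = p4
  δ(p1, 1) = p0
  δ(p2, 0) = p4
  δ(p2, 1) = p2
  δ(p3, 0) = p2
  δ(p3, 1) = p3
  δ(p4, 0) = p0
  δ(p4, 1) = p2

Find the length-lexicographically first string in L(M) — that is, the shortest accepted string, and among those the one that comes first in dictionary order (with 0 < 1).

001

A breadth-first search from p0 reaches an accepting state first via the path p0 → p1 → p4 → p2 on input 001.
No string of length < 3 is accepted (BFS exhausts all shorter strings without reaching an accepting state), and 001 is the lexicographically least accepting string of length 3.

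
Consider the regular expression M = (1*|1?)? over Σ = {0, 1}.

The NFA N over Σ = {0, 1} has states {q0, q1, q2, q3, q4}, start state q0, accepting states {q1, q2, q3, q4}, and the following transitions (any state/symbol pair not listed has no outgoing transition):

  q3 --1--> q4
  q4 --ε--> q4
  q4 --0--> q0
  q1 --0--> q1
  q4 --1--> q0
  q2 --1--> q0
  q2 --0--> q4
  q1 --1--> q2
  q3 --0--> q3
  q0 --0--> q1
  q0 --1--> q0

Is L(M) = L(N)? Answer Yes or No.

No

The empty string ε is accepted by M but rejected by N.
So L(M) ≠ L(N).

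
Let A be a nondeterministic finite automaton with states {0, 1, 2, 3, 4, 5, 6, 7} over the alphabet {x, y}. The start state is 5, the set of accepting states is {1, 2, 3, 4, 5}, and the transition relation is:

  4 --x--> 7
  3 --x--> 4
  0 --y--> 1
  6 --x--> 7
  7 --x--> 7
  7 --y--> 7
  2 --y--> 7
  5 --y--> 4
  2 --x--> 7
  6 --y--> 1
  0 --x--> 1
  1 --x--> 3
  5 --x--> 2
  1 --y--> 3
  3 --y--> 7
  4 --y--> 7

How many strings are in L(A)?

3

The useful subgraph on states {2, 4, 5} is acyclic, so L(A) is finite; the longest accepting path visits 2 useful states, giving maximum string length 1.
Counting accepting paths from 5 by length: 1 of length 0, 2 of length 1. Total 3.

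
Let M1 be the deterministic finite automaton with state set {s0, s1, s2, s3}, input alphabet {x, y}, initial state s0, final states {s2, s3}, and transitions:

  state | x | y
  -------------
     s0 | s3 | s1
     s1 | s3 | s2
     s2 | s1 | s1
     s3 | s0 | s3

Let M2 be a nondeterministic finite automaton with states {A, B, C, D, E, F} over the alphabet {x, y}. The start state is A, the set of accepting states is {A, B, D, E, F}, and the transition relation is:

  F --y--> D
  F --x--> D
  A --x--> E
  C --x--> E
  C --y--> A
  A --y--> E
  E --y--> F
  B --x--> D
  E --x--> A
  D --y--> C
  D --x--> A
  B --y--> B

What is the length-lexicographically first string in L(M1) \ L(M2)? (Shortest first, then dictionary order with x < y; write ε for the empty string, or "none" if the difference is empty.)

xyyy

The string xyyy is accepted by M1 but not by M2.
No shorter string lies in the difference, and xyyy is the lexicographically first length-4 string in L(M1) \ L(M2).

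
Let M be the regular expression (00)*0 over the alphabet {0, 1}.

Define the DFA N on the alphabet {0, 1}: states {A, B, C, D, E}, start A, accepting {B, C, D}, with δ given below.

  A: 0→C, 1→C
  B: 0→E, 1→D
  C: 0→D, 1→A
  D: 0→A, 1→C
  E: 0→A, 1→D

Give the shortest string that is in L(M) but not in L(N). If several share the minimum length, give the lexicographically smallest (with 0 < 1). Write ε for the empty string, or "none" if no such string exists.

The string 000 is accepted by M but not by N.
No shorter string lies in the difference, and 000 is the lexicographically first length-3 string in L(M) \ L(N).

000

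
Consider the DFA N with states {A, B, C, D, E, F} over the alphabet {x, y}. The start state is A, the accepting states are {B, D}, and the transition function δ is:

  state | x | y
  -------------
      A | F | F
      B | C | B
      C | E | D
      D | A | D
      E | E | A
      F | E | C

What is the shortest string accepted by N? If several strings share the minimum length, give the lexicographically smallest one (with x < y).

xyy

A breadth-first search from A reaches an accepting state first via the path A → F → C → D on input xyy.
No string of length < 3 is accepted (BFS exhausts all shorter strings without reaching an accepting state), and xyy is the lexicographically least accepting string of length 3.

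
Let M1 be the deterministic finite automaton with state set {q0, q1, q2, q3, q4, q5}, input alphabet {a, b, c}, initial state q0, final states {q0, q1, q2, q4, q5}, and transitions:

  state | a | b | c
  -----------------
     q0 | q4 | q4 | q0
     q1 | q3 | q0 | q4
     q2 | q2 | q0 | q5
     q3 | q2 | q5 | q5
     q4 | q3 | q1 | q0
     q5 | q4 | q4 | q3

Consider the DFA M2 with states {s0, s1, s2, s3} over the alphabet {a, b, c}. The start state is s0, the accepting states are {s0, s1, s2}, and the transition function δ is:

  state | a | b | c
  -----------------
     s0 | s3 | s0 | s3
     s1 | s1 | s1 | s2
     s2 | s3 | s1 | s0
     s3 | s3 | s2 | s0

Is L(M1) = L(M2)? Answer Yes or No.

The string a is accepted by M1 but rejected by M2.
So L(M1) ≠ L(M2).

No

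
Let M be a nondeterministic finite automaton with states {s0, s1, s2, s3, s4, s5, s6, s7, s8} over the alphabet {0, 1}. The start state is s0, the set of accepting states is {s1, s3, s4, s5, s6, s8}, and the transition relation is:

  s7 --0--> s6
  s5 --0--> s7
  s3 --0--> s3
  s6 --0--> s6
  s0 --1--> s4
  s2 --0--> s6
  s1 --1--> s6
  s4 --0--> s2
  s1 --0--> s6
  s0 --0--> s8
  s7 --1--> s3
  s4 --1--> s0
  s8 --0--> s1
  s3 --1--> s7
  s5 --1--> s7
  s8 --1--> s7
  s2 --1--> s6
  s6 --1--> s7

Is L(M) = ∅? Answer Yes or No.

No

The string 0 is accepted: the run s0 → s8 ends in the accepting state s8.
Since at least one string is accepted, L(M) is not empty.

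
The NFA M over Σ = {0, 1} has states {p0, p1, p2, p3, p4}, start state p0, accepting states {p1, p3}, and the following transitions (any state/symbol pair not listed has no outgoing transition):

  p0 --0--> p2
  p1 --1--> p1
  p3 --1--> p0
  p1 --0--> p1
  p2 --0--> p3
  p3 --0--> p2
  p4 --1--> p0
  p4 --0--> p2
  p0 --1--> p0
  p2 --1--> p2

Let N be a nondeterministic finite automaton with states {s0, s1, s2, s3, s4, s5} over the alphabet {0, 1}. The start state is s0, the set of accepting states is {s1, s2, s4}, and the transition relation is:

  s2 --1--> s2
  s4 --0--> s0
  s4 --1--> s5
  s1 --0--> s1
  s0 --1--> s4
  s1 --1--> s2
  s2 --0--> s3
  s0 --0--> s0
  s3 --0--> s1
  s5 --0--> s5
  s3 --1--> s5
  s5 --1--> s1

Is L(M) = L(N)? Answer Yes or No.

No

The string 00 is accepted by M but rejected by N.
So L(M) ≠ L(N).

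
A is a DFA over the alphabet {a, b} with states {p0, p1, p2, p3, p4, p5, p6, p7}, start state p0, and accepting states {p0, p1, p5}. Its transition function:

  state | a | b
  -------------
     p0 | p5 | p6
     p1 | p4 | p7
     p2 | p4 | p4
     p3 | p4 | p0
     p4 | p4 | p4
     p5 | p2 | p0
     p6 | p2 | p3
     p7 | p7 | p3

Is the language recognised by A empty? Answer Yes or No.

No

The empty string ε is accepted: the run p0 ends in the accepting state p0.
Since at least one string is accepted, L(A) is not empty.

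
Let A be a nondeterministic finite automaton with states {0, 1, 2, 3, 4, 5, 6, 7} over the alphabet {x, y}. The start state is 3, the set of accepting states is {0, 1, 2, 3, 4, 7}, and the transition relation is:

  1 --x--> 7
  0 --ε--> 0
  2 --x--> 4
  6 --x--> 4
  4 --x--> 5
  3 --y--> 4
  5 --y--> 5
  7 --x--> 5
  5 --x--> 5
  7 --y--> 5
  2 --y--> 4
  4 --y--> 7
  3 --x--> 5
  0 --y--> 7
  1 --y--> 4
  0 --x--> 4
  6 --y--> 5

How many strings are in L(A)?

3

The useful subgraph on states {3, 4, 7} is acyclic, so L(A) is finite; the longest accepting path visits 3 useful states, giving maximum string length 2.
Counting accepting paths from 3 by length: 1 of length 0, 1 of length 1, 1 of length 2. Total 3.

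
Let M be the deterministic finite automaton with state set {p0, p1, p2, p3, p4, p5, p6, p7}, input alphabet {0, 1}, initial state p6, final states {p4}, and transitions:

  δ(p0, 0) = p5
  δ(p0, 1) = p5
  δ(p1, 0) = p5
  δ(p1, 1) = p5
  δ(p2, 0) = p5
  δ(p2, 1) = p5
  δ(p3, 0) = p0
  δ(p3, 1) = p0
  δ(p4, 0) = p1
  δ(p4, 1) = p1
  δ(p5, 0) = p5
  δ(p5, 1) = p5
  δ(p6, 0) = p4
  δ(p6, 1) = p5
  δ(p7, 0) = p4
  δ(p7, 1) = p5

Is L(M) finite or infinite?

The useful states (reachable from p6 and able to reach an accepting state) are {p4, p6}.
Restricted to these states the transition graph has no cycle, so every accepting path has bounded length and L is finite.

finite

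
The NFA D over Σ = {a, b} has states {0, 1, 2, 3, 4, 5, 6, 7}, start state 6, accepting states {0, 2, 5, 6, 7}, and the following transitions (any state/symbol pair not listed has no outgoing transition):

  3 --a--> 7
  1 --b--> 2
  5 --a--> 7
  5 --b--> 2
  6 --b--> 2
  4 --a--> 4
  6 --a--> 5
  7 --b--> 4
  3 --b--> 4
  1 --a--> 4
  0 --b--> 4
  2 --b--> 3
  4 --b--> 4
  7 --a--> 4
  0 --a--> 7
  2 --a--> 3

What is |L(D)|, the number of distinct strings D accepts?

9

The useful subgraph on states {2, 3, 5, 6, 7} is acyclic, so L(D) is finite; the longest accepting path visits 5 useful states, giving maximum string length 4.
Counting accepting paths from 6 by length: 1 of length 0, 2 of length 1, 2 of length 2, 2 of length 3, 2 of length 4. Total 9.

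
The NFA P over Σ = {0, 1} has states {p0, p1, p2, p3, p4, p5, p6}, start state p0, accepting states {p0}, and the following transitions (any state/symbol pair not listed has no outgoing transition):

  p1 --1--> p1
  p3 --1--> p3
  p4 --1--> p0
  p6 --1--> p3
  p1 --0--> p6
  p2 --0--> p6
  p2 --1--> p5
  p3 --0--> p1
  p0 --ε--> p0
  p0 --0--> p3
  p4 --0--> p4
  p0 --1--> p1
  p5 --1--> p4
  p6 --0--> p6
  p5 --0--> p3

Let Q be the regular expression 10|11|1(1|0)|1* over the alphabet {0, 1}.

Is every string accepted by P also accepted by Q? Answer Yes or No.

Converting the expression Q to a DFA (subset construction, then merging equivalent states) gives the minimal DFA with states {q0, q1, q2, q3, q4}, start state q0, accepting states {q0, q2, q3, q4} and transitions q0: 0→q1, 1→q2; q1: 0→q1, 1→q1; q2: 0→q3, 1→q4; q3: 0→q1, 1→q1; q4: 0→q1, 1→q4.
Exploring the product automaton P × Q from the start pair (p0, q0), following both machines on each input symbol, reaches 7 state pairs: (p0, q0), (p3, q1), (p1, q2), (p1, q1), (p6, q3), (p1, q4), (p6, q1).
P accepts in {p0} and Q accepts in {q0, q2, q3, q4}. The reachable pairs whose P-component is accepting are (p0, q0); in each of them the Q-component is accepting too, so the product for L(P) \ L(Q) (P-component accepting, Q-component rejecting) has no reachable accepting pair and the difference is empty.
Hence every string in L(P) is also in L(Q).

Yes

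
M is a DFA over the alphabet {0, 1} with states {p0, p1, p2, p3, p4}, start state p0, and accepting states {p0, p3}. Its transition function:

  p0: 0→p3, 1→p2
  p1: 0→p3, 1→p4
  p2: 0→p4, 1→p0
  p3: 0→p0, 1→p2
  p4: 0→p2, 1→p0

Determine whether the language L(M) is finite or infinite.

State p0 is reachable from the start and can reach an accepting state, and it lies on the cycle p0 → p2 → p0.
Traversing that cycle any number of times yields accepted strings of unbounded length, so the language is infinite.

infinite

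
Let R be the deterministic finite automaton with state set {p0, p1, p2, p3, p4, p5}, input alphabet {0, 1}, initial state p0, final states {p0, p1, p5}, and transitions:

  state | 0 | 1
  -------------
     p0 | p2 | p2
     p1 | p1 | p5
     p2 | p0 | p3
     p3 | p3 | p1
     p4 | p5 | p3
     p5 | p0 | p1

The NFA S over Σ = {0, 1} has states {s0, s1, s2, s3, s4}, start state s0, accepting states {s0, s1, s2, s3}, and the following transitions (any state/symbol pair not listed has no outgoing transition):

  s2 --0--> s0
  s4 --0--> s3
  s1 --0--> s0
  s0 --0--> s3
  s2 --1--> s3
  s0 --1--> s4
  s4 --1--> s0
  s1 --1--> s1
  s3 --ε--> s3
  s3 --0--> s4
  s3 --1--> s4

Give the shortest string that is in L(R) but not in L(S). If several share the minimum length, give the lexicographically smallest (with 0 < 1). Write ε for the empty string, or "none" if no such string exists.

00

The string 00 is accepted by R but not by S.
No shorter string lies in the difference, and 00 is the lexicographically first length-2 string in L(R) \ L(S).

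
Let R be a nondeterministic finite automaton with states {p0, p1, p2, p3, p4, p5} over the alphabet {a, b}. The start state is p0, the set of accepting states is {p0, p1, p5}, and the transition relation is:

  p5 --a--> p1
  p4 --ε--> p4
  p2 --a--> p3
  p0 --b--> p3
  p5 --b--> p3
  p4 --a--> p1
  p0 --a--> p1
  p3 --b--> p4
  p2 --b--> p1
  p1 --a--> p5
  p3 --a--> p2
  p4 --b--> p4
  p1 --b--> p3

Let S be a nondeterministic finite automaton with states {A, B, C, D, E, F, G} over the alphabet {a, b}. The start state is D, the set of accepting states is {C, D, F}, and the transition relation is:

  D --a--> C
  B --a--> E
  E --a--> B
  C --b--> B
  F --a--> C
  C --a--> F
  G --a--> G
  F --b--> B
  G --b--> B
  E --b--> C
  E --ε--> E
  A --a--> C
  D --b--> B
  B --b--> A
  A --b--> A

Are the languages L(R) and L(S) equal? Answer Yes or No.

Exploring the product automaton R × S from the start pair (p0, D), following both machines on each input symbol, reaches 6 state pairs: (p0, D), (p1, C), (p3, B), (p5, F), (p2, E), (p4, A).
R accepts in {p0, p1, p5} and S accepts in {C, D, F}. In every reachable pair the two components are either both accepting — (p0, D), (p1, C), (p5, F) — or both non-accepting, so no string is accepted by exactly one of the machines: L(R) \ L(S) and L(S) \ L(R) are both empty.
Hence every string is accepted by R iff it is accepted by S, and the two languages coincide.

Yes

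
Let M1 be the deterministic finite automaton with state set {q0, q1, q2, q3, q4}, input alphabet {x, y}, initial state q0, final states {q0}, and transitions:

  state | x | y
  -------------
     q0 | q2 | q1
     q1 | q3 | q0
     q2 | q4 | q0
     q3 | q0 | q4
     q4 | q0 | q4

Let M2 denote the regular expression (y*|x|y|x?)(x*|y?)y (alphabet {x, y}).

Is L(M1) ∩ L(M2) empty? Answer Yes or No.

The string xy is accepted by both M1 and M2.
Hence L(M1) ∩ L(M2) ≠ ∅.

No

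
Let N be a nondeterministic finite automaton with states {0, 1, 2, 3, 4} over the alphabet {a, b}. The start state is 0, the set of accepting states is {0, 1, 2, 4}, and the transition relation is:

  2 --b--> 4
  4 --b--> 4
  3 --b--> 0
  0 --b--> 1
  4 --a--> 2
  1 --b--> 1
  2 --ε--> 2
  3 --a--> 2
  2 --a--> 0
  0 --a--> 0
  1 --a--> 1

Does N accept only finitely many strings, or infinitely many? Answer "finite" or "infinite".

infinite

State 0 is reachable from the start and can reach an accepting state, and it lies on the cycle 0 → 0.
Traversing that cycle any number of times yields accepted strings of unbounded length, so the language is infinite.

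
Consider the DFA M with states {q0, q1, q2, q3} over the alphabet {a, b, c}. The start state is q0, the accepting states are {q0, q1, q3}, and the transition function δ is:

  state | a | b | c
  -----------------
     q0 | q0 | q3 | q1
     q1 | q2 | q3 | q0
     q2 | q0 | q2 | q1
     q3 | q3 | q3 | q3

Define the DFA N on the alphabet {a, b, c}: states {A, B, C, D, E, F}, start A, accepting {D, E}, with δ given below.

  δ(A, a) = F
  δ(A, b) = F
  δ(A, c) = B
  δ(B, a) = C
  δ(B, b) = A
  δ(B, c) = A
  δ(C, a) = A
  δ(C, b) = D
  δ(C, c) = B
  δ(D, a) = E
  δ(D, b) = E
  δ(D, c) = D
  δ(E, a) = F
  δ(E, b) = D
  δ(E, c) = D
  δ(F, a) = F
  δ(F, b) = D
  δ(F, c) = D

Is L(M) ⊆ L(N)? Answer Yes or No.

The empty string ε is in L(M) but not in L(N).
So L(M) ⊄ L(N).

No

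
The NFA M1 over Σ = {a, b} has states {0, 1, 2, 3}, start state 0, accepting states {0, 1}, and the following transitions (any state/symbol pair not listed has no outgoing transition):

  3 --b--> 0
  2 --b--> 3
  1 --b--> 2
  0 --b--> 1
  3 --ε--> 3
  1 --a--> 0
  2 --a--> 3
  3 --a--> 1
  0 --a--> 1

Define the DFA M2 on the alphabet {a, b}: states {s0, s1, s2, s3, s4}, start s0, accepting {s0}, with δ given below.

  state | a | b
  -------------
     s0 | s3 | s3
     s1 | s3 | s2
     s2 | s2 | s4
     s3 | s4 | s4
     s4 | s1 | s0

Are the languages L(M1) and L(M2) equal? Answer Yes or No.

No

The string a is accepted by M1 but rejected by M2.
So L(M1) ≠ L(M2).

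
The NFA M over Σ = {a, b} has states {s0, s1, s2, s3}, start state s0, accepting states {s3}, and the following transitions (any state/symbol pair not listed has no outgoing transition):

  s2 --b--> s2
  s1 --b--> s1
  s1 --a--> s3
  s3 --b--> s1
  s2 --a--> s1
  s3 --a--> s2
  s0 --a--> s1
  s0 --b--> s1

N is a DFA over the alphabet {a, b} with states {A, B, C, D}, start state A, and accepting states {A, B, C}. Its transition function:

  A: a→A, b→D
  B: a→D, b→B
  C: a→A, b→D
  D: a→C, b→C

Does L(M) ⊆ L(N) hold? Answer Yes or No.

Exploring the product automaton M × N from the start pair (s0, A), following both machines on each input symbol, reaches 9 state pairs: (s0, A), (s1, A), (s1, D), (s3, A), (s3, C), (s1, C), (s2, A), (s2, D), (s2, C).
M accepts in {s3} and N accepts in {A, B, C}. The reachable pairs whose M-component is accepting are (s3, A), (s3, C); in each of them the N-component is accepting too, so the product for L(M) \ L(N) (M-component accepting, N-component rejecting) has no reachable accepting pair and the difference is empty.
Hence every string in L(M) is also in L(N).

Yes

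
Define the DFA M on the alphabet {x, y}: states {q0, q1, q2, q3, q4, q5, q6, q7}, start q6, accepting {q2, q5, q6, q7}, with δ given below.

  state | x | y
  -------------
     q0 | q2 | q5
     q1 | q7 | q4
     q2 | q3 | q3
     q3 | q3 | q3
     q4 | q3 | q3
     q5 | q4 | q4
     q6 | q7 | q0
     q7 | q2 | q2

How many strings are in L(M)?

The useful subgraph on states {q0, q2, q5, q6, q7} is acyclic, so L(M) is finite; the longest accepting path visits 3 useful states, giving maximum string length 2.
Counting accepting paths from q6 by length: 1 of length 0, 1 of length 1, 4 of length 2. Total 6.

6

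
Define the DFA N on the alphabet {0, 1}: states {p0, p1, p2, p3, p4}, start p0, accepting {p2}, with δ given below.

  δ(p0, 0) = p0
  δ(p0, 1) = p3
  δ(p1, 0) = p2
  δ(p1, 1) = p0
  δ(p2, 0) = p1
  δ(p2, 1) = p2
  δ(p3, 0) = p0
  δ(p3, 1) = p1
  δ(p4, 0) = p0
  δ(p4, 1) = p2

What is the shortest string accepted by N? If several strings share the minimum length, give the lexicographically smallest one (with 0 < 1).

110

A breadth-first search from p0 reaches an accepting state first via the path p0 → p3 → p1 → p2 on input 110.
No string of length < 3 is accepted (BFS exhausts all shorter strings without reaching an accepting state), and 110 is the lexicographically least accepting string of length 3.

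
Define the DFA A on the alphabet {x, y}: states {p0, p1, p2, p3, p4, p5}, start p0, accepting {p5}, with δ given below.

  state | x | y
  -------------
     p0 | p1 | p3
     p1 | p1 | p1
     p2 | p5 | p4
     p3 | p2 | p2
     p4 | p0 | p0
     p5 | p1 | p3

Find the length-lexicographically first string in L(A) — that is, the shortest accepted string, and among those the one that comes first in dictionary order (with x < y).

A breadth-first search from p0 reaches an accepting state first via the path p0 → p3 → p2 → p5 on input yxx.
No string of length < 3 is accepted (BFS exhausts all shorter strings without reaching an accepting state), and yxx is the lexicographically least accepting string of length 3.

yxx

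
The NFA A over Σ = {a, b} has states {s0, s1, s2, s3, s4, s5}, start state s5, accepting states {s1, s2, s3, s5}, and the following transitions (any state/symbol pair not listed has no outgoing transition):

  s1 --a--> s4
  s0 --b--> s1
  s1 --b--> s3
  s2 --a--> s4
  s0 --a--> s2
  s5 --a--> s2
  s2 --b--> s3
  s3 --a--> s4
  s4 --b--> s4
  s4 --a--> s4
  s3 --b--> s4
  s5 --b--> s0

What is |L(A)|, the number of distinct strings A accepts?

7

The useful subgraph on states {s0, s1, s2, s3, s5} is acyclic, so L(A) is finite; the longest accepting path visits 4 useful states, giving maximum string length 3.
Counting accepting paths from s5 by length: 1 of length 0, 1 of length 1, 3 of length 2, 2 of length 3. Total 7.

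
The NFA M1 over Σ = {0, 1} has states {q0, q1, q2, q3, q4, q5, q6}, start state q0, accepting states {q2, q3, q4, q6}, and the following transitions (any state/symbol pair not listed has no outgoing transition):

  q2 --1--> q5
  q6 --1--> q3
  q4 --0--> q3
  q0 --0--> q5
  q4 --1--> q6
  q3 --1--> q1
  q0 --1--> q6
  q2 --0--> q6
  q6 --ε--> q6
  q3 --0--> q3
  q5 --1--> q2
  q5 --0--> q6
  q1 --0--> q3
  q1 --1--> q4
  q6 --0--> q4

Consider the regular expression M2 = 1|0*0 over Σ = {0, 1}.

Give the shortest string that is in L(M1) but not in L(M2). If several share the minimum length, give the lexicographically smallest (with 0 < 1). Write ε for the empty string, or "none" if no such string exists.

The string 01 is accepted by M1 but not by M2.
No shorter string lies in the difference, and 01 is the lexicographically first length-2 string in L(M1) \ L(M2).

01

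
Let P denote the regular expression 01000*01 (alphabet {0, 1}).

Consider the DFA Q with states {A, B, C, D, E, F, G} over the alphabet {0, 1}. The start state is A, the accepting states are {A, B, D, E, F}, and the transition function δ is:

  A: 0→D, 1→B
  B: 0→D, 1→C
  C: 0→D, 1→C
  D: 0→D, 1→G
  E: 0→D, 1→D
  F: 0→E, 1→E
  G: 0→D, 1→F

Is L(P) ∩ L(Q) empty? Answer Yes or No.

Yes

Converting the expression P to a DFA (subset construction, then merging equivalent states) gives the minimal DFA with states {p0, p1, p2, p3, p4, p5, p6, p7}, start state p0, accepting states {p7} and transitions p0: 0→p1, 1→p2; p1: 0→p2, 1→p3; p2: 0→p2, 1→p2; p3: 0→p4, 1→p2; p4: 0→p5, 1→p2; p5: 0→p6, 1→p2; p6: 0→p6, 1→p7; p7: 0→p2, 1→p2.
Exploring the product automaton P × Q from the start pair (p0, A), following both machines on each input symbol, reaches 13 state pairs: (p0, A), (p1, D), (p2, B), (p2, D), (p3, G), (p2, C), (p2, G), (p4, D), (p2, F), (p5, D), (p2, E), (p6, D), (p7, G).
P accepts in {p7} and Q accepts in {A, B, D, E, F}; no reachable pair has both components accepting, so no string drives both machines to acceptance simultaneously and L(P) ∩ L(Q) = ∅.
So no string is accepted by both, and the intersection is empty.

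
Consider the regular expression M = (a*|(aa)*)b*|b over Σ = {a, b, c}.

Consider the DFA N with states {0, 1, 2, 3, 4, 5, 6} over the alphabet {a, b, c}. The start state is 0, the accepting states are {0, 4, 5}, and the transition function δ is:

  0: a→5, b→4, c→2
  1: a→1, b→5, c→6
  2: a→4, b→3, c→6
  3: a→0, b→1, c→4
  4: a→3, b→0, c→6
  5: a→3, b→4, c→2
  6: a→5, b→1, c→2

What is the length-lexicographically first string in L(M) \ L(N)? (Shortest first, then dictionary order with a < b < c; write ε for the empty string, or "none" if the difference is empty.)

aa

The string aa is accepted by M but not by N.
No shorter string lies in the difference, and aa is the lexicographically first length-2 string in L(M) \ L(N).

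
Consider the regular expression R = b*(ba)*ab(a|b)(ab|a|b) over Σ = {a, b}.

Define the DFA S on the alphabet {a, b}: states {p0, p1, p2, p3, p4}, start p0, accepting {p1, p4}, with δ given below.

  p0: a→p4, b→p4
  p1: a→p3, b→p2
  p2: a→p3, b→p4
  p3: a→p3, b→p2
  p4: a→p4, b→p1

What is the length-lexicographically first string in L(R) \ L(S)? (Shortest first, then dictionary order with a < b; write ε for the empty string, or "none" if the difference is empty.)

The string abaa is accepted by R but not by S.
No shorter string lies in the difference, and abaa is the lexicographically first length-4 string in L(R) \ L(S).

abaa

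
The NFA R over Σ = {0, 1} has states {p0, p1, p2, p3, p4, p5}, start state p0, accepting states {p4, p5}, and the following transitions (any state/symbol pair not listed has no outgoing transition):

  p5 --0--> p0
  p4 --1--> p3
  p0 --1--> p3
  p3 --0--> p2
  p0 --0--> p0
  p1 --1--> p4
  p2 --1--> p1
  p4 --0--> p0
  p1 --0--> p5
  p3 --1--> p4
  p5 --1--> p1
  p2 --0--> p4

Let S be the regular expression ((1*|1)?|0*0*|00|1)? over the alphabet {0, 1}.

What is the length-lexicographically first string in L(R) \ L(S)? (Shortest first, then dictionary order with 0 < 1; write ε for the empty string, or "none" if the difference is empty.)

The string 011 is accepted by R but not by S.
No shorter string lies in the difference, and 011 is the lexicographically first length-3 string in L(R) \ L(S).

011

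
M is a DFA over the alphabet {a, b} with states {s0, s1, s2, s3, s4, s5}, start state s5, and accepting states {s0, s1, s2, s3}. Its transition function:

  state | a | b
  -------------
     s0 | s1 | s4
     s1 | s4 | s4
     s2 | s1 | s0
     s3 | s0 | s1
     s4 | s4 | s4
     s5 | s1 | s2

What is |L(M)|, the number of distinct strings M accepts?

5

The useful subgraph on states {s0, s1, s2, s5} is acyclic, so L(M) is finite; the longest accepting path visits 4 useful states, giving maximum string length 3.
Counting accepting paths from s5 by length: 2 of length 1, 2 of length 2, 1 of length 3. Total 5.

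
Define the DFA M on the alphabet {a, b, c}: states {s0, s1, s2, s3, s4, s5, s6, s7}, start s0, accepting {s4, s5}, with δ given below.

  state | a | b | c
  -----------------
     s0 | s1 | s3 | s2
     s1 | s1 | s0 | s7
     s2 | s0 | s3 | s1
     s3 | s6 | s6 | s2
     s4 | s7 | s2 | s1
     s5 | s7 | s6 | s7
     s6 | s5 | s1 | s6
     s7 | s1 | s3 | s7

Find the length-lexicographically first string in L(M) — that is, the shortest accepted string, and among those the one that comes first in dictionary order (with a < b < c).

baa

A breadth-first search from s0 reaches an accepting state first via the path s0 → s3 → s6 → s5 on input baa.
No string of length < 3 is accepted (BFS exhausts all shorter strings without reaching an accepting state), and baa is the lexicographically least accepting string of length 3.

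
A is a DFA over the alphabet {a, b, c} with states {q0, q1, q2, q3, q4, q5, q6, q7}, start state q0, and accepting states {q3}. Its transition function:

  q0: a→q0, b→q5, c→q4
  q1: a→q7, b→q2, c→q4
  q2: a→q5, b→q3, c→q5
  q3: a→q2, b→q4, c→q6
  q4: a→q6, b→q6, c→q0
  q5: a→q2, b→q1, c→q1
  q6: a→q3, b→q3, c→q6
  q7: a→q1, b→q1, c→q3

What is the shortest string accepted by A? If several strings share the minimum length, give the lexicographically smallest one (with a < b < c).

A breadth-first search from q0 reaches an accepting state first via the path q0 → q5 → q2 → q3 on input bab.
No string of length < 3 is accepted (BFS exhausts all shorter strings without reaching an accepting state), and bab is the lexicographically least accepting string of length 3.

bab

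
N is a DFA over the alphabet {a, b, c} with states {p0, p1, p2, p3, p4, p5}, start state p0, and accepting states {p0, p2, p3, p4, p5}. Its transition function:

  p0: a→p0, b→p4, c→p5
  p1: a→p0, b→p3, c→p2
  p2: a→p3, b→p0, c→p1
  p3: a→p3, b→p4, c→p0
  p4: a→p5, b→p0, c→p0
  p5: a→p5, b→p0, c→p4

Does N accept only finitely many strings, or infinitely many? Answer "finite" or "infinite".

infinite

State p0 is reachable from the start and can reach an accepting state, and it lies on the cycle p0 → p0.
Traversing that cycle any number of times yields accepted strings of unbounded length, so the language is infinite.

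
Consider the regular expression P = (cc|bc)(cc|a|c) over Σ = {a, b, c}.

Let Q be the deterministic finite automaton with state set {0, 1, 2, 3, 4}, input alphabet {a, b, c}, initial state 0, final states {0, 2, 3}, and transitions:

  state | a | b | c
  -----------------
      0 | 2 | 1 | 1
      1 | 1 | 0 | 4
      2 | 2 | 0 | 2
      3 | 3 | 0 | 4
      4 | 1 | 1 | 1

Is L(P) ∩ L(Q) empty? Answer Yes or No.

Converting the expression P to a DFA (subset construction, then merging equivalent states) gives the minimal DFA with states {p0, p1, p2, p3, p4, p5}, start state p0, accepting states {p4, p5} and transitions p0: a→p1, b→p2, c→p2; p1: a→p1, b→p1, c→p1; p2: a→p1, b→p1, c→p3; p3: a→p4, b→p1, c→p5; p4: a→p1, b→p1, c→p1; p5: a→p1, b→p1, c→p4.
Exploring the product automaton P × Q from the start pair (p0, 0), following both machines on each input symbol, reaches 10 state pairs: (p0, 0), (p1, 2), (p2, 1), (p1, 0), (p1, 1), (p3, 4), (p1, 4), (p4, 1), (p5, 1), (p4, 4).
P accepts in {p4, p5} and Q accepts in {0, 2, 3}; no reachable pair has both components accepting, so no string drives both machines to acceptance simultaneously and L(P) ∩ L(Q) = ∅.
So no string is accepted by both, and the intersection is empty.

Yes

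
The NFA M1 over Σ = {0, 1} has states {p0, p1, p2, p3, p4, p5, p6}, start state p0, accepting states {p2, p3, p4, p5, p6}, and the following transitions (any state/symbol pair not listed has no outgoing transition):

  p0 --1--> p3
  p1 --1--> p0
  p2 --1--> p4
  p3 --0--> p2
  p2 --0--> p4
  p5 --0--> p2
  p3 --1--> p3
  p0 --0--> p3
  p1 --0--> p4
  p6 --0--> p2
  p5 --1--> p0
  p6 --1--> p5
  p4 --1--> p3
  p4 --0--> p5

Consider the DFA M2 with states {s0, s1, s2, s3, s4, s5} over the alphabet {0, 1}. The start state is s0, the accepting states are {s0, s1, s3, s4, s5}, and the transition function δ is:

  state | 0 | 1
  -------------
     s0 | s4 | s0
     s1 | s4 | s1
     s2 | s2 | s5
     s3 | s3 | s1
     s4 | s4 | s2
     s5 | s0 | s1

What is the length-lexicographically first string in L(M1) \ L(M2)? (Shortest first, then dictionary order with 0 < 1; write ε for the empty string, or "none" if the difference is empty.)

The string 01 is accepted by M1 but not by M2.
No shorter string lies in the difference, and 01 is the lexicographically first length-2 string in L(M1) \ L(M2).

01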